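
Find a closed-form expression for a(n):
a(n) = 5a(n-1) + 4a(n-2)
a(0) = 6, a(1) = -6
Characteristic equation: x² - 5x - 4 = 0.
Discriminant Δ = (5)² + 4·(4) = 41.
Roots r₁,₂ = (5 ± √41)/2, so r₁ = \frac{5}{2} + \frac{\sqrt{41}}{2}, r₂ = \frac{5}{2} - \frac{\sqrt{41}}{2}.
General solution: a(n) = A·r₁^n + B·r₂^n.
From the initial conditions, A + B = 6 and r₁A + r₂B = -6.
Since r₁ - r₂ = √41: A = (-6 - (6)r₂)/√41 = 3 - \frac{21 \sqrt{41}}{41}, and B = 6 - A = 3 + \frac{21 \sqrt{41}}{41}.
So a(n) = \left(3 - \frac{21 \sqrt{41}}{41}\right)\left(\frac{5}{2} + \frac{\sqrt{41}}{2}\right)^n + \left(3 + \frac{21 \sqrt{41}}{41}\right)\left(\frac{5}{2} - \frac{\sqrt{41}}{2}\right)^n.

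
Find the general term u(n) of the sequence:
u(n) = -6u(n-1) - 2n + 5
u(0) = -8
First-order linear with linear forcing.
Homogeneous solution: u_h(n) = A·(-6)^n.
Try particular u_p(n) = pn + q. Substituting:
  pn + q = -6(p(n-1) + q) - 2n + 5.
Matching the n-coefficient: p = -6p - 2 ⇒ p = - \frac{2}{7}.
Matching constants: q = 6p - 6q + 5 ⇒ q = \frac{23}{49}.
General: u(n) = A·(-6)^n - \frac{2 n}{7} + \frac{23}{49}.
Apply u(0) = -8: A + \frac{23}{49} = -8 ⇒ A = - \frac{415}{49}.
So u(n) = - \frac{415 \left(-6\right)^{n}}{49} - \frac{2 n}{7} + \frac{23}{49}.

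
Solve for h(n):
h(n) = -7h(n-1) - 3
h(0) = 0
First-order linear non-homogeneous.
Homogeneous solution: h_h(n) = A·(-7)^n.
Try constant particular solution h_p = K: K = -7K - 3 ⇒ K = - \frac{3}{8}.
General: h(n) = A·(-7)^n - \frac{3}{8}.
Apply h(0) = 0: A - \frac{3}{8} = 0 ⇒ A = \frac{3}{8}.
So h(n) = \frac{3 \left(-7\right)^{n}}{8} - \frac{3}{8}.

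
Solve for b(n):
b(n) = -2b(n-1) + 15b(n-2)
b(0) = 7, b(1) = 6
Characteristic equation: x² + 2x - 15 = 0, which factors as (x - (-5))(x - (3)) = 0.
Roots r₁ = -5, r₂ = 3 (distinct).
General solution: b(n) = A·(-5)^n + B·(3)^n.
From b(0) = 7: A + B = 7.
From b(1) = 6: -5A + 3B = 6.
Solving: A = \frac{15}{8}, B = \frac{41}{8}.
So b(n) = \frac{15 \left(-5\right)^{n}}{8} + \frac{41 \cdot 3^{n}}{8}.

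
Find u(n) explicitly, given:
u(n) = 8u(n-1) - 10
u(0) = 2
First-order linear non-homogeneous.
Homogeneous solution: u_h(n) = A·(8)^n.
Try constant particular solution u_p = K: K = 8K - 10 ⇒ K = \frac{10}{7}.
General: u(n) = A·(8)^n + \frac{10}{7}.
Apply u(0) = 2: A + \frac{10}{7} = 2 ⇒ A = \frac{4}{7}.
So u(n) = \frac{4 \cdot 8^{n}}{7} + \frac{10}{7}.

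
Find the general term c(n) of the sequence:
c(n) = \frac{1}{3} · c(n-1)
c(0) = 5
Pure geometric recurrence with ratio \frac{1}{3}.
By induction c(n) = c(0) · (\frac{1}{3})^n = 5 \cdot 3^{- n}.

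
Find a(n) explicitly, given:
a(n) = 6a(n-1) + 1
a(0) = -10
First-order linear non-homogeneous.
Homogeneous solution: a_h(n) = A·(6)^n.
Try constant particular solution a_p = K: K = 6K + 1 ⇒ K = - \frac{1}{5}.
General: a(n) = A·(6)^n - \frac{1}{5}.
Apply a(0) = -10: A - \frac{1}{5} = -10 ⇒ A = - \frac{49}{5}.
So a(n) = - \frac{49 \cdot 6^{n}}{5} - \frac{1}{5}.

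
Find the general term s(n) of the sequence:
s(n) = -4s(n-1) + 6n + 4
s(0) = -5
First-order linear with linear forcing.
Homogeneous solution: s_h(n) = A·(-4)^n.
Try particular s_p(n) = pn + q. Substituting:
  pn + q = -4(p(n-1) + q) + 6n + 4.
Matching the n-coefficient: p = -4p + 6 ⇒ p = \frac{6}{5}.
Matching constants: q = 4p - 4q + 4 ⇒ q = \frac{44}{25}.
General: s(n) = A·(-4)^n + \frac{6 n}{5} + \frac{44}{25}.
Apply s(0) = -5: A + \frac{44}{25} = -5 ⇒ A = - \frac{169}{25}.
So s(n) = - \frac{169 \left(-4\right)^{n}}{25} + \frac{6 n}{5} + \frac{44}{25}.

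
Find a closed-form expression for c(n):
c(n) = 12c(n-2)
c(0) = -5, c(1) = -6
Characteristic equation: x² - 12 = 0.
Discriminant Δ = (0)² + 4·(12) = 48.
Roots r₁,₂ = (0 ± √48)/2, so r₁ = 2 \sqrt{3}, r₂ = - 2 \sqrt{3}.
General solution: c(n) = A·r₁^n + B·r₂^n.
From the initial conditions, A + B = -5 and r₁A + r₂B = -6.
Since r₁ - r₂ = √48: A = (-6 - (-5)r₂)/√48 = - \frac{5}{2} - \frac{\sqrt{3}}{2}, and B = -5 - A = - \frac{5}{2} + \frac{\sqrt{3}}{2}.
So c(n) = \left(- \frac{5}{2} - \frac{\sqrt{3}}{2}\right)\left(2 \sqrt{3}\right)^n + \left(- \frac{5}{2} + \frac{\sqrt{3}}{2}\right)\left(- 2 \sqrt{3}\right)^n.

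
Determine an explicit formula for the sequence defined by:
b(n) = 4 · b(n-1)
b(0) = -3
Pure geometric recurrence with ratio 4.
By induction b(n) = b(0) · (4)^n = - 3 \cdot 4^{n}.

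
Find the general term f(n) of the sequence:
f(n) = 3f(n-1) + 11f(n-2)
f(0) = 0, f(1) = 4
Characteristic equation: x² - 3x - 11 = 0.
Discriminant Δ = (3)² + 4·(11) = 53.
Roots r₁,₂ = (3 ± √53)/2, so r₁ = \frac{3}{2} + \frac{\sqrt{53}}{2}, r₂ = \frac{3}{2} - \frac{\sqrt{53}}{2}.
General solution: f(n) = A·r₁^n + B·r₂^n.
From the initial conditions, A + B = 0 and r₁A + r₂B = 4.
Since r₁ - r₂ = √53: A = (4 - (0)r₂)/√53 = \frac{4 \sqrt{53}}{53}, and B = 0 - A = - \frac{4 \sqrt{53}}{53}.
So f(n) = \left(\frac{4 \sqrt{53}}{53}\right)\left(\frac{3}{2} + \frac{\sqrt{53}}{2}\right)^n + \left(- \frac{4 \sqrt{53}}{53}\right)\left(\frac{3}{2} - \frac{\sqrt{53}}{2}\right)^n.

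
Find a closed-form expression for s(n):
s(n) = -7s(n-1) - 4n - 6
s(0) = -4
First-order linear with linear forcing.
Homogeneous solution: s_h(n) = A·(-7)^n.
Try particular s_p(n) = pn + q. Substituting:
  pn + q = -7(p(n-1) + q) - 4n - 6.
Matching the n-coefficient: p = -7p - 4 ⇒ p = - \frac{1}{2}.
Matching constants: q = 7p - 7q - 6 ⇒ q = - \frac{19}{16}.
General: s(n) = A·(-7)^n - \frac{n}{2} - \frac{19}{16}.
Apply s(0) = -4: A - \frac{19}{16} = -4 ⇒ A = - \frac{45}{16}.
So s(n) = - \frac{45 \left(-7\right)^{n}}{16} - \frac{n}{2} - \frac{19}{16}.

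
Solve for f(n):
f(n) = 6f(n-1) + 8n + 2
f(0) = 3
First-order linear with linear forcing.
Homogeneous solution: f_h(n) = A·(6)^n.
Try particular f_p(n) = pn + q. Substituting:
  pn + q = 6(p(n-1) + q) + 8n + 2.
Matching the n-coefficient: p = 6p + 8 ⇒ p = - \frac{8}{5}.
Matching constants: q = -6p + 6q + 2 ⇒ q = - \frac{58}{25}.
General: f(n) = A·(6)^n - \frac{8 n}{5} - \frac{58}{25}.
Apply f(0) = 3: A - \frac{58}{25} = 3 ⇒ A = \frac{133}{25}.
So f(n) = \frac{133 \cdot 6^{n}}{25} - \frac{8 n}{5} - \frac{58}{25}.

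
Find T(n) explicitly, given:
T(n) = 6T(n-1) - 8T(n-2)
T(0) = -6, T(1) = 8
Characteristic equation: x² - 6x + 8 = 0, which factors as (x - (2))(x - (4)) = 0.
Roots r₁ = 2, r₂ = 4 (distinct).
General solution: T(n) = A·(2)^n + B·(4)^n.
From T(0) = -6: A + B = -6.
From T(1) = 8: 2A + 4B = 8.
Solving: A = -16, B = 10.
So T(n) = - 16 \cdot 2^{n} + 10 \cdot 4^{n}.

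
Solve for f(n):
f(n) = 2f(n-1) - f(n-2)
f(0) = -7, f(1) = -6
Characteristic equation: x² - 2x + 1 = 0, which is (x - (1))².
Repeated root r = 1.
General solution: f(n) = (A + Bn)·(1)^n.
From f(0) = -7: A = -7.
From f(1) = -6: (A + B)·(1) = -6 ⇒ B = 1.
So f(n) = \left(n - 7\right) \cdot (1)^n.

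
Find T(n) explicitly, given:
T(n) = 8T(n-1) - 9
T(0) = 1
First-order linear non-homogeneous.
Homogeneous solution: T_h(n) = A·(8)^n.
Try constant particular solution T_p = K: K = 8K - 9 ⇒ K = \frac{9}{7}.
General: T(n) = A·(8)^n + \frac{9}{7}.
Apply T(0) = 1: A + \frac{9}{7} = 1 ⇒ A = - \frac{2}{7}.
So T(n) = \frac{9}{7} - \frac{2 \cdot 8^{n}}{7}.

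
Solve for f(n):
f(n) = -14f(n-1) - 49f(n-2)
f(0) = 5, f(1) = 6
Characteristic equation: x² + 14x + 49 = 0, which is (x - (-7))².
Repeated root r = -7.
General solution: f(n) = (A + Bn)·(-7)^n.
From f(0) = 5: A = 5.
From f(1) = 6: (A + B)·(-7) = 6 ⇒ B = - \frac{41}{7}.
So f(n) = \left(5 - \frac{41 n}{7}\right) \cdot (-7)^n.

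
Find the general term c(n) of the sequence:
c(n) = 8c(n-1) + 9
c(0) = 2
First-order linear non-homogeneous.
Homogeneous solution: c_h(n) = A·(8)^n.
Try constant particular solution c_p = K: K = 8K + 9 ⇒ K = - \frac{9}{7}.
General: c(n) = A·(8)^n - \frac{9}{7}.
Apply c(0) = 2: A - \frac{9}{7} = 2 ⇒ A = \frac{23}{7}.
So c(n) = \frac{23 \cdot 8^{n}}{7} - \frac{9}{7}.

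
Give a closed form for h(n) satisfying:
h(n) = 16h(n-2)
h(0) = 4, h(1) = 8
Characteristic equation: x² - 16 = 0, which factors as (x - (4))(x - (-4)) = 0.
Roots r₁ = 4, r₂ = -4 (distinct).
General solution: h(n) = A·(4)^n + B·(-4)^n.
From h(0) = 4: A + B = 4.
From h(1) = 8: 4A - 4B = 8.
Solving: A = 3, B = 1.
So h(n) = \left(-4\right)^{n} + 3 \cdot 4^{n}.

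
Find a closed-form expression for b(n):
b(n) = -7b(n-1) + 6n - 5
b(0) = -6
First-order linear with linear forcing.
Homogeneous solution: b_h(n) = A·(-7)^n.
Try particular b_p(n) = pn + q. Substituting:
  pn + q = -7(p(n-1) + q) + 6n - 5.
Matching the n-coefficient: p = -7p + 6 ⇒ p = \frac{3}{4}.
Matching constants: q = 7p - 7q - 5 ⇒ q = \frac{1}{32}.
General: b(n) = A·(-7)^n + \frac{3 n}{4} + \frac{1}{32}.
Apply b(0) = -6: A + \frac{1}{32} = -6 ⇒ A = - \frac{193}{32}.
So b(n) = - \frac{193 \left(-7\right)^{n}}{32} + \frac{3 n}{4} + \frac{1}{32}.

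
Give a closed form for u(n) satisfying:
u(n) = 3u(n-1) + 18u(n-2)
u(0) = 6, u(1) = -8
Characteristic equation: x² - 3x - 18 = 0, which factors as (x - (-3))(x - (6)) = 0.
Roots r₁ = -3, r₂ = 6 (distinct).
General solution: u(n) = A·(-3)^n + B·(6)^n.
From u(0) = 6: A + B = 6.
From u(1) = -8: -3A + 6B = -8.
Solving: A = \frac{44}{9}, B = \frac{10}{9}.
So u(n) = \frac{44 \left(-3\right)^{n}}{9} + \frac{10 \cdot 6^{n}}{9}.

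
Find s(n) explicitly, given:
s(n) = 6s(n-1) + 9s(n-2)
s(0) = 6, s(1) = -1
Characteristic equation: x² - 6x - 9 = 0.
Discriminant Δ = (6)² + 4·(9) = 72.
Roots r₁,₂ = (6 ± √72)/2, so r₁ = 3 + 3 \sqrt{2}, r₂ = 3 - 3 \sqrt{2}.
General solution: s(n) = A·r₁^n + B·r₂^n.
From the initial conditions, A + B = 6 and r₁A + r₂B = -1.
Since r₁ - r₂ = √72: A = (-1 - (6)r₂)/√72 = 3 - \frac{19 \sqrt{2}}{12}, and B = 6 - A = \frac{19 \sqrt{2}}{12} + 3.
So s(n) = \left(3 - \frac{19 \sqrt{2}}{12}\right)\left(3 + 3 \sqrt{2}\right)^n + \left(\frac{19 \sqrt{2}}{12} + 3\right)\left(3 - 3 \sqrt{2}\right)^n.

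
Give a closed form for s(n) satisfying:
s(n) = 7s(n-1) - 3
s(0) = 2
First-order linear non-homogeneous.
Homogeneous solution: s_h(n) = A·(7)^n.
Try constant particular solution s_p = K: K = 7K - 3 ⇒ K = \frac{1}{2}.
General: s(n) = A·(7)^n + \frac{1}{2}.
Apply s(0) = 2: A + \frac{1}{2} = 2 ⇒ A = \frac{3}{2}.
So s(n) = \frac{3 \cdot 7^{n}}{2} + \frac{1}{2}.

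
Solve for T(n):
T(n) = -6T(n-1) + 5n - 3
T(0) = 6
First-order linear with linear forcing.
Homogeneous solution: T_h(n) = A·(-6)^n.
Try particular T_p(n) = pn + q. Substituting:
  pn + q = -6(p(n-1) + q) + 5n - 3.
Matching the n-coefficient: p = -6p + 5 ⇒ p = \frac{5}{7}.
Matching constants: q = 6p - 6q - 3 ⇒ q = \frac{9}{49}.
General: T(n) = A·(-6)^n + \frac{5 n}{7} + \frac{9}{49}.
Apply T(0) = 6: A + \frac{9}{49} = 6 ⇒ A = \frac{285}{49}.
So T(n) = \frac{285 \left(-6\right)^{n}}{49} + \frac{5 n}{7} + \frac{9}{49}.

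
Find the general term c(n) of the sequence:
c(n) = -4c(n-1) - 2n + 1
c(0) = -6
First-order linear with linear forcing.
Homogeneous solution: c_h(n) = A·(-4)^n.
Try particular c_p(n) = pn + q. Substituting:
  pn + q = -4(p(n-1) + q) - 2n + 1.
Matching the n-coefficient: p = -4p - 2 ⇒ p = - \frac{2}{5}.
Matching constants: q = 4p - 4q + 1 ⇒ q = - \frac{3}{25}.
General: c(n) = A·(-4)^n - \frac{2 n}{5} - \frac{3}{25}.
Apply c(0) = -6: A - \frac{3}{25} = -6 ⇒ A = - \frac{147}{25}.
So c(n) = - \frac{147 \left(-4\right)^{n}}{25} - \frac{2 n}{5} - \frac{3}{25}.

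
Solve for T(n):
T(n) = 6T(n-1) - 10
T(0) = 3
First-order linear non-homogeneous.
Homogeneous solution: T_h(n) = A·(6)^n.
Try constant particular solution T_p = K: K = 6K - 10 ⇒ K = 2.
General: T(n) = A·(6)^n + 2.
Apply T(0) = 3: A + 2 = 3 ⇒ A = 1.
So T(n) = 6^{n} + 2.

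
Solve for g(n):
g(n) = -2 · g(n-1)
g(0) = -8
Pure geometric recurrence with ratio -2.
By induction g(n) = g(0) · (-2)^n = - 8 \left(-2\right)^{n}.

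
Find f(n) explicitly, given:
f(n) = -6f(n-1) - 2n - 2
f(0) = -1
First-order linear with linear forcing.
Homogeneous solution: f_h(n) = A·(-6)^n.
Try particular f_p(n) = pn + q. Substituting:
  pn + q = -6(p(n-1) + q) - 2n - 2.
Matching the n-coefficient: p = -6p - 2 ⇒ p = - \frac{2}{7}.
Matching constants: q = 6p - 6q - 2 ⇒ q = - \frac{26}{49}.
General: f(n) = A·(-6)^n - \frac{2 n}{7} - \frac{26}{49}.
Apply f(0) = -1: A - \frac{26}{49} = -1 ⇒ A = - \frac{23}{49}.
So f(n) = - \frac{23 \left(-6\right)^{n}}{49} - \frac{2 n}{7} - \frac{26}{49}.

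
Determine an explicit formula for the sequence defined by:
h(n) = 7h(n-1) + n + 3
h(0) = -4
First-order linear with linear forcing.
Homogeneous solution: h_h(n) = A·(7)^n.
Try particular h_p(n) = pn + q. Substituting:
  pn + q = 7(p(n-1) + q) + n + 3.
Matching the n-coefficient: p = 7p + 1 ⇒ p = - \frac{1}{6}.
Matching constants: q = -7p + 7q + 3 ⇒ q = - \frac{25}{36}.
General: h(n) = A·(7)^n - \frac{n}{6} - \frac{25}{36}.
Apply h(0) = -4: A - \frac{25}{36} = -4 ⇒ A = - \frac{119}{36}.
So h(n) = - \frac{119 \cdot 7^{n}}{36} - \frac{n}{6} - \frac{25}{36}.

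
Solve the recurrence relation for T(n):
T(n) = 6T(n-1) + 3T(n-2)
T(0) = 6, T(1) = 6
Characteristic equation: x² - 6x - 3 = 0.
Discriminant Δ = (6)² + 4·(3) = 48.
Roots r₁,₂ = (6 ± √48)/2, so r₁ = 3 + 2 \sqrt{3}, r₂ = 3 - 2 \sqrt{3}.
General solution: T(n) = A·r₁^n + B·r₂^n.
From the initial conditions, A + B = 6 and r₁A + r₂B = 6.
Since r₁ - r₂ = √48: A = (6 - (6)r₂)/√48 = 3 - \sqrt{3}, and B = 6 - A = \sqrt{3} + 3.
So T(n) = \left(3 - \sqrt{3}\right)\left(3 + 2 \sqrt{3}\right)^n + \left(\sqrt{3} + 3\right)\left(3 - 2 \sqrt{3}\right)^n.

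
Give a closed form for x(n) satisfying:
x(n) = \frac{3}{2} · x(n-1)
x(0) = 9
Pure geometric recurrence with ratio \frac{3}{2}.
By induction x(n) = x(0) · (\frac{3}{2})^n = 9 \left(\frac{3}{2}\right)^{n}.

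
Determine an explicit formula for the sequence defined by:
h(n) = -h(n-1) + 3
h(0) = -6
First-order linear non-homogeneous.
Homogeneous solution: h_h(n) = A·(-1)^n.
Try constant particular solution h_p = K: K = -K + 3 ⇒ K = \frac{3}{2}.
General: h(n) = A·(-1)^n + \frac{3}{2}.
Apply h(0) = -6: A + \frac{3}{2} = -6 ⇒ A = - \frac{15}{2}.
So h(n) = \frac{3}{2} - \frac{15 \left(-1\right)^{n}}{2}.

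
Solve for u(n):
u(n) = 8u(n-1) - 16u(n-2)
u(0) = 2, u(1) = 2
Characteristic equation: x² - 8x + 16 = 0, which is (x - (4))².
Repeated root r = 4.
General solution: u(n) = (A + Bn)·(4)^n.
From u(0) = 2: A = 2.
From u(1) = 2: (A + B)·(4) = 2 ⇒ B = - \frac{3}{2}.
So u(n) = \left(2 - \frac{3 n}{2}\right) \cdot (4)^n.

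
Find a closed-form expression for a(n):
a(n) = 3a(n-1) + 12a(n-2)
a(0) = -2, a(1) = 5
Characteristic equation: x² - 3x - 12 = 0.
Discriminant Δ = (3)² + 4·(12) = 57.
Roots r₁,₂ = (3 ± √57)/2, so r₁ = \frac{3}{2} + \frac{\sqrt{57}}{2}, r₂ = \frac{3}{2} - \frac{\sqrt{57}}{2}.
General solution: a(n) = A·r₁^n + B·r₂^n.
From the initial conditions, A + B = -2 and r₁A + r₂B = 5.
Since r₁ - r₂ = √57: A = (5 - (-2)r₂)/√57 = -1 + \frac{8 \sqrt{57}}{57}, and B = -2 - A = - \frac{8 \sqrt{57}}{57} - 1.
So a(n) = \left(-1 + \frac{8 \sqrt{57}}{57}\right)\left(\frac{3}{2} + \frac{\sqrt{57}}{2}\right)^n + \left(- \frac{8 \sqrt{57}}{57} - 1\right)\left(\frac{3}{2} - \frac{\sqrt{57}}{2}\right)^n.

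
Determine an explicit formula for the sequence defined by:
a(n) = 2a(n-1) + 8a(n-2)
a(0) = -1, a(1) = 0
Characteristic equation: x² - 2x - 8 = 0, which factors as (x - (-2))(x - (4)) = 0.
Roots r₁ = -2, r₂ = 4 (distinct).
General solution: a(n) = A·(-2)^n + B·(4)^n.
From a(0) = -1: A + B = -1.
From a(1) = 0: -2A + 4B = 0.
Solving: A = - \frac{2}{3}, B = - \frac{1}{3}.
So a(n) = - \frac{2 \left(-2\right)^{n}}{3} - \frac{4^{n}}{3}.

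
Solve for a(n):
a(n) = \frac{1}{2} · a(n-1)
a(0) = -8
Pure geometric recurrence with ratio \frac{1}{2}.
By induction a(n) = a(0) · (\frac{1}{2})^n = - 8 \cdot 2^{- n}.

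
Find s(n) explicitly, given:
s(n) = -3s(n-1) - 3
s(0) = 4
First-order linear non-homogeneous.
Homogeneous solution: s_h(n) = A·(-3)^n.
Try constant particular solution s_p = K: K = -3K - 3 ⇒ K = - \frac{3}{4}.
General: s(n) = A·(-3)^n - \frac{3}{4}.
Apply s(0) = 4: A - \frac{3}{4} = 4 ⇒ A = \frac{19}{4}.
So s(n) = \frac{19 \left(-3\right)^{n}}{4} - \frac{3}{4}.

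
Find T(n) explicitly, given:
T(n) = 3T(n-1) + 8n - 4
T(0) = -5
First-order linear with linear forcing.
Homogeneous solution: T_h(n) = A·(3)^n.
Try particular T_p(n) = pn + q. Substituting:
  pn + q = 3(p(n-1) + q) + 8n - 4.
Matching the n-coefficient: p = 3p + 8 ⇒ p = -4.
Matching constants: q = -3p + 3q - 4 ⇒ q = -4.
General: T(n) = A·(3)^n - 4 n - 4.
Apply T(0) = -5: A - 4 = -5 ⇒ A = -1.
So T(n) = - 3^{n} - 4 n - 4.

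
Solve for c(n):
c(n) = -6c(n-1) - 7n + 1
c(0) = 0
First-order linear with linear forcing.
Homogeneous solution: c_h(n) = A·(-6)^n.
Try particular c_p(n) = pn + q. Substituting:
  pn + q = -6(p(n-1) + q) - 7n + 1.
Matching the n-coefficient: p = -6p - 7 ⇒ p = -1.
Matching constants: q = 6p - 6q + 1 ⇒ q = - \frac{5}{7}.
General: c(n) = A·(-6)^n - n - \frac{5}{7}.
Apply c(0) = 0: A - \frac{5}{7} = 0 ⇒ A = \frac{5}{7}.
So c(n) = \frac{5 \left(-6\right)^{n}}{7} - n - \frac{5}{7}.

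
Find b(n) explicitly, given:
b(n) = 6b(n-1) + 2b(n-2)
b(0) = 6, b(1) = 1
Characteristic equation: x² - 6x - 2 = 0.
Discriminant Δ = (6)² + 4·(2) = 44.
Roots r₁,₂ = (6 ± √44)/2, so r₁ = 3 + \sqrt{11}, r₂ = 3 - \sqrt{11}.
General solution: b(n) = A·r₁^n + B·r₂^n.
From the initial conditions, A + B = 6 and r₁A + r₂B = 1.
Since r₁ - r₂ = √44: A = (1 - (6)r₂)/√44 = 3 - \frac{17 \sqrt{11}}{22}, and B = 6 - A = \frac{17 \sqrt{11}}{22} + 3.
So b(n) = \left(3 - \frac{17 \sqrt{11}}{22}\right)\left(3 + \sqrt{11}\right)^n + \left(\frac{17 \sqrt{11}}{22} + 3\right)\left(3 - \sqrt{11}\right)^n.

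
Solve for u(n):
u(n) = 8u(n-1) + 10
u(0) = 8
First-order linear non-homogeneous.
Homogeneous solution: u_h(n) = A·(8)^n.
Try constant particular solution u_p = K: K = 8K + 10 ⇒ K = - \frac{10}{7}.
General: u(n) = A·(8)^n - \frac{10}{7}.
Apply u(0) = 8: A - \frac{10}{7} = 8 ⇒ A = \frac{66}{7}.
So u(n) = \frac{66 \cdot 8^{n}}{7} - \frac{10}{7}.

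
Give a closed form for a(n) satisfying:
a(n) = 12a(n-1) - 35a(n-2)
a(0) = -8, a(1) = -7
Characteristic equation: x² - 12x + 35 = 0, which factors as (x - (5))(x - (7)) = 0.
Roots r₁ = 5, r₂ = 7 (distinct).
General solution: a(n) = A·(5)^n + B·(7)^n.
From a(0) = -8: A + B = -8.
From a(1) = -7: 5A + 7B = -7.
Solving: A = - \frac{49}{2}, B = \frac{33}{2}.
So a(n) = - \frac{49 \cdot 5^{n}}{2} + \frac{33 \cdot 7^{n}}{2}.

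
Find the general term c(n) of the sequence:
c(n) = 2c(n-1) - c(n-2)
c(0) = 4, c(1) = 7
Characteristic equation: x² - 2x + 1 = 0, which is (x - (1))².
Repeated root r = 1.
General solution: c(n) = (A + Bn)·(1)^n.
From c(0) = 4: A = 4.
From c(1) = 7: (A + B)·(1) = 7 ⇒ B = 3.
So c(n) = \left(3 n + 4\right) \cdot (1)^n.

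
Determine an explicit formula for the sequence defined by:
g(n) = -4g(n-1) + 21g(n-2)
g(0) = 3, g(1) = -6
Characteristic equation: x² + 4x - 21 = 0, which factors as (x - (-7))(x - (3)) = 0.
Roots r₁ = -7, r₂ = 3 (distinct).
General solution: g(n) = A·(-7)^n + B·(3)^n.
From g(0) = 3: A + B = 3.
From g(1) = -6: -7A + 3B = -6.
Solving: A = \frac{3}{2}, B = \frac{3}{2}.
So g(n) = \frac{3 \left(-7\right)^{n}}{2} + \frac{3 \cdot 3^{n}}{2}.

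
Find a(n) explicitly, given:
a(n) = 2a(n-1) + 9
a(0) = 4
First-order linear non-homogeneous.
Homogeneous solution: a_h(n) = A·(2)^n.
Try constant particular solution a_p = K: K = 2K + 9 ⇒ K = -9.
General: a(n) = A·(2)^n - 9.
Apply a(0) = 4: A - 9 = 4 ⇒ A = 13.
So a(n) = 13 \cdot 2^{n} - 9.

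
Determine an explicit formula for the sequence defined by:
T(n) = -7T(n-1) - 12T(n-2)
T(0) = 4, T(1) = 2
Characteristic equation: x² + 7x + 12 = 0, which factors as (x - (-3))(x - (-4)) = 0.
Roots r₁ = -3, r₂ = -4 (distinct).
General solution: T(n) = A·(-3)^n + B·(-4)^n.
From T(0) = 4: A + B = 4.
From T(1) = 2: -3A - 4B = 2.
Solving: A = 18, B = -14.
So T(n) = 18 \left(-3\right)^{n} - 14 \left(-4\right)^{n}.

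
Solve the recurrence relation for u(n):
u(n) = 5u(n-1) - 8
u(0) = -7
First-order linear non-homogeneous.
Homogeneous solution: u_h(n) = A·(5)^n.
Try constant particular solution u_p = K: K = 5K - 8 ⇒ K = 2.
General: u(n) = A·(5)^n + 2.
Apply u(0) = -7: A + 2 = -7 ⇒ A = -9.
So u(n) = 2 - 9 \cdot 5^{n}.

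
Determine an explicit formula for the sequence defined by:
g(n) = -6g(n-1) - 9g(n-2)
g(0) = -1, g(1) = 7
Characteristic equation: x² + 6x + 9 = 0, which is (x - (-3))².
Repeated root r = -3.
General solution: g(n) = (A + Bn)·(-3)^n.
From g(0) = -1: A = -1.
From g(1) = 7: (A + B)·(-3) = 7 ⇒ B = - \frac{4}{3}.
So g(n) = \left(- \frac{4 n}{3} - 1\right) \cdot (-3)^n.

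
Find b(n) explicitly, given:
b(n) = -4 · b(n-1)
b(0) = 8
Pure geometric recurrence with ratio -4.
By induction b(n) = b(0) · (-4)^n = 8 \left(-4\right)^{n}.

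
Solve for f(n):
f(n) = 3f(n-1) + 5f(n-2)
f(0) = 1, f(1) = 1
Characteristic equation: x² - 3x - 5 = 0.
Discriminant Δ = (3)² + 4·(5) = 29.
Roots r₁,₂ = (3 ± √29)/2, so r₁ = \frac{3}{2} + \frac{\sqrt{29}}{2}, r₂ = \frac{3}{2} - \frac{\sqrt{29}}{2}.
General solution: f(n) = A·r₁^n + B·r₂^n.
From the initial conditions, A + B = 1 and r₁A + r₂B = 1.
Since r₁ - r₂ = √29: A = (1 - (1)r₂)/√29 = \frac{1}{2} - \frac{\sqrt{29}}{58}, and B = 1 - A = \frac{\sqrt{29}}{58} + \frac{1}{2}.
So f(n) = \left(\frac{1}{2} - \frac{\sqrt{29}}{58}\right)\left(\frac{3}{2} + \frac{\sqrt{29}}{2}\right)^n + \left(\frac{\sqrt{29}}{58} + \frac{1}{2}\right)\left(\frac{3}{2} - \frac{\sqrt{29}}{2}\right)^n.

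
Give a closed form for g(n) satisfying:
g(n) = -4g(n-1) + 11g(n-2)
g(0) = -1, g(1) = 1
Characteristic equation: x² + 4x - 11 = 0.
Discriminant Δ = (-4)² + 4·(11) = 60.
Roots r₁,₂ = (-4 ± √60)/2, so r₁ = -2 + \sqrt{15}, r₂ = - \sqrt{15} - 2.
General solution: g(n) = A·r₁^n + B·r₂^n.
From the initial conditions, A + B = -1 and r₁A + r₂B = 1.
Since r₁ - r₂ = √60: A = (1 - (-1)r₂)/√60 = - \frac{1}{2} - \frac{\sqrt{15}}{30}, and B = -1 - A = - \frac{1}{2} + \frac{\sqrt{15}}{30}.
So g(n) = \left(- \frac{1}{2} - \frac{\sqrt{15}}{30}\right)\left(-2 + \sqrt{15}\right)^n + \left(- \frac{1}{2} + \frac{\sqrt{15}}{30}\right)\left(- \sqrt{15} - 2\right)^n.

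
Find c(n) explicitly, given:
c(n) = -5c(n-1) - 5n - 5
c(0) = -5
First-order linear with linear forcing.
Homogeneous solution: c_h(n) = A·(-5)^n.
Try particular c_p(n) = pn + q. Substituting:
  pn + q = -5(p(n-1) + q) - 5n - 5.
Matching the n-coefficient: p = -5p - 5 ⇒ p = - \frac{5}{6}.
Matching constants: q = 5p - 5q - 5 ⇒ q = - \frac{55}{36}.
General: c(n) = A·(-5)^n - \frac{5 n}{6} - \frac{55}{36}.
Apply c(0) = -5: A - \frac{55}{36} = -5 ⇒ A = - \frac{125}{36}.
So c(n) = - \frac{125 \left(-5\right)^{n}}{36} - \frac{5 n}{6} - \frac{55}{36}.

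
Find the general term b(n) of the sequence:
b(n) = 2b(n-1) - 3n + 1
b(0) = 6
First-order linear with linear forcing.
Homogeneous solution: b_h(n) = A·(2)^n.
Try particular b_p(n) = pn + q. Substituting:
  pn + q = 2(p(n-1) + q) - 3n + 1.
Matching the n-coefficient: p = 2p - 3 ⇒ p = 3.
Matching constants: q = -2p + 2q + 1 ⇒ q = 5.
General: b(n) = A·(2)^n + 3 n + 5.
Apply b(0) = 6: A + 5 = 6 ⇒ A = 1.
So b(n) = 2^{n} + 3 n + 5.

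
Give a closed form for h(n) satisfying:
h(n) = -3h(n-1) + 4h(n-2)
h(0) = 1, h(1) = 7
Characteristic equation: x² + 3x - 4 = 0, which factors as (x - (1))(x - (-4)) = 0.
Roots r₁ = 1, r₂ = -4 (distinct).
General solution: h(n) = A·(1)^n + B·(-4)^n.
From h(0) = 1: A + B = 1.
From h(1) = 7: A - 4B = 7.
Solving: A = \frac{11}{5}, B = - \frac{6}{5}.
So h(n) = \frac{11}{5} - \frac{6 \left(-4\right)^{n}}{5}.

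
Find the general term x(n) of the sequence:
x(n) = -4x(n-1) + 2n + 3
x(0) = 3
First-order linear with linear forcing.
Homogeneous solution: x_h(n) = A·(-4)^n.
Try particular x_p(n) = pn + q. Substituting:
  pn + q = -4(p(n-1) + q) + 2n + 3.
Matching the n-coefficient: p = -4p + 2 ⇒ p = \frac{2}{5}.
Matching constants: q = 4p - 4q + 3 ⇒ q = \frac{23}{25}.
General: x(n) = A·(-4)^n + \frac{2 n}{5} + \frac{23}{25}.
Apply x(0) = 3: A + \frac{23}{25} = 3 ⇒ A = \frac{52}{25}.
So x(n) = \frac{52 \left(-4\right)^{n}}{25} + \frac{2 n}{5} + \frac{23}{25}.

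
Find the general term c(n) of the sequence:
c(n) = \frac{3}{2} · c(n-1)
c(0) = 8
Pure geometric recurrence with ratio \frac{3}{2}.
By induction c(n) = c(0) · (\frac{3}{2})^n = 8 \left(\frac{3}{2}\right)^{n}.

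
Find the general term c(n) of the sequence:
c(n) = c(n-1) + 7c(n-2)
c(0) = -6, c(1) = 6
Characteristic equation: x² - x - 7 = 0.
Discriminant Δ = (1)² + 4·(7) = 29.
Roots r₁,₂ = (1 ± √29)/2, so r₁ = \frac{1}{2} + \frac{\sqrt{29}}{2}, r₂ = \frac{1}{2} - \frac{\sqrt{29}}{2}.
General solution: c(n) = A·r₁^n + B·r₂^n.
From the initial conditions, A + B = -6 and r₁A + r₂B = 6.
Since r₁ - r₂ = √29: A = (6 - (-6)r₂)/√29 = -3 + \frac{9 \sqrt{29}}{29}, and B = -6 - A = -3 - \frac{9 \sqrt{29}}{29}.
So c(n) = \left(-3 + \frac{9 \sqrt{29}}{29}\right)\left(\frac{1}{2} + \frac{\sqrt{29}}{2}\right)^n + \left(-3 - \frac{9 \sqrt{29}}{29}\right)\left(\frac{1}{2} - \frac{\sqrt{29}}{2}\right)^n.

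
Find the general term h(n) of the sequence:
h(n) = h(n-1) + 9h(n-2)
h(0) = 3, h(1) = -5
Characteristic equation: x² - x - 9 = 0.
Discriminant Δ = (1)² + 4·(9) = 37.
Roots r₁,₂ = (1 ± √37)/2, so r₁ = \frac{1}{2} + \frac{\sqrt{37}}{2}, r₂ = \frac{1}{2} - \frac{\sqrt{37}}{2}.
General solution: h(n) = A·r₁^n + B·r₂^n.
From the initial conditions, A + B = 3 and r₁A + r₂B = -5.
Since r₁ - r₂ = √37: A = (-5 - (3)r₂)/√37 = \frac{3}{2} - \frac{13 \sqrt{37}}{74}, and B = 3 - A = \frac{13 \sqrt{37}}{74} + \frac{3}{2}.
So h(n) = \left(\frac{3}{2} - \frac{13 \sqrt{37}}{74}\right)\left(\frac{1}{2} + \frac{\sqrt{37}}{2}\right)^n + \left(\frac{13 \sqrt{37}}{74} + \frac{3}{2}\right)\left(\frac{1}{2} - \frac{\sqrt{37}}{2}\right)^n.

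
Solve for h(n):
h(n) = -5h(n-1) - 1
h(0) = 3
First-order linear non-homogeneous.
Homogeneous solution: h_h(n) = A·(-5)^n.
Try constant particular solution h_p = K: K = -5K - 1 ⇒ K = - \frac{1}{6}.
General: h(n) = A·(-5)^n - \frac{1}{6}.
Apply h(0) = 3: A - \frac{1}{6} = 3 ⇒ A = \frac{19}{6}.
So h(n) = \frac{19 \left(-5\right)^{n}}{6} - \frac{1}{6}.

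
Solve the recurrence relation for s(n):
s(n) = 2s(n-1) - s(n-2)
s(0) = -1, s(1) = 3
Characteristic equation: x² - 2x + 1 = 0, which is (x - (1))².
Repeated root r = 1.
General solution: s(n) = (A + Bn)·(1)^n.
From s(0) = -1: A = -1.
From s(1) = 3: (A + B)·(1) = 3 ⇒ B = 4.
So s(n) = \left(4 n - 1\right) \cdot (1)^n.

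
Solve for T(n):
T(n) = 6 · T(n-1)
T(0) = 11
Pure geometric recurrence with ratio 6.
By induction T(n) = T(0) · (6)^n = 11 \cdot 6^{n}.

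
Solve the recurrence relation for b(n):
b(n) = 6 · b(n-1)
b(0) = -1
Pure geometric recurrence with ratio 6.
By induction b(n) = b(0) · (6)^n = - 6^{n}.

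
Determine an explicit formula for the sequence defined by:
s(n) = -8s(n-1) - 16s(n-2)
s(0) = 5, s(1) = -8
Characteristic equation: x² + 8x + 16 = 0, which is (x - (-4))².
Repeated root r = -4.
General solution: s(n) = (A + Bn)·(-4)^n.
From s(0) = 5: A = 5.
From s(1) = -8: (A + B)·(-4) = -8 ⇒ B = -3.
So s(n) = \left(5 - 3 n\right) \cdot (-4)^n.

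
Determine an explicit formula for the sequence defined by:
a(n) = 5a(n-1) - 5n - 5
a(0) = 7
First-order linear with linear forcing.
Homogeneous solution: a_h(n) = A·(5)^n.
Try particular a_p(n) = pn + q. Substituting:
  pn + q = 5(p(n-1) + q) - 5n - 5.
Matching the n-coefficient: p = 5p - 5 ⇒ p = \frac{5}{4}.
Matching constants: q = -5p + 5q - 5 ⇒ q = \frac{45}{16}.
General: a(n) = A·(5)^n + \frac{5 n}{4} + \frac{45}{16}.
Apply a(0) = 7: A + \frac{45}{16} = 7 ⇒ A = \frac{67}{16}.
So a(n) = \frac{67 \cdot 5^{n}}{16} + \frac{5 n}{4} + \frac{45}{16}.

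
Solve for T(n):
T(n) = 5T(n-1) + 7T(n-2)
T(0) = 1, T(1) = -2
Characteristic equation: x² - 5x - 7 = 0.
Discriminant Δ = (5)² + 4·(7) = 53.
Roots r₁,₂ = (5 ± √53)/2, so r₁ = \frac{5}{2} + \frac{\sqrt{53}}{2}, r₂ = \frac{5}{2} - \frac{\sqrt{53}}{2}.
General solution: T(n) = A·r₁^n + B·r₂^n.
From the initial conditions, A + B = 1 and r₁A + r₂B = -2.
Since r₁ - r₂ = √53: A = (-2 - (1)r₂)/√53 = \frac{1}{2} - \frac{9 \sqrt{53}}{106}, and B = 1 - A = \frac{1}{2} + \frac{9 \sqrt{53}}{106}.
So T(n) = \left(\frac{1}{2} - \frac{9 \sqrt{53}}{106}\right)\left(\frac{5}{2} + \frac{\sqrt{53}}{2}\right)^n + \left(\frac{1}{2} + \frac{9 \sqrt{53}}{106}\right)\left(\frac{5}{2} - \frac{\sqrt{53}}{2}\right)^n.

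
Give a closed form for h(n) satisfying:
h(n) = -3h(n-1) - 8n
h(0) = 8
First-order linear with linear forcing.
Homogeneous solution: h_h(n) = A·(-3)^n.
Try particular h_p(n) = pn + q. Substituting:
  pn + q = -3(p(n-1) + q) - 8n.
Matching the n-coefficient: p = -3p - 8 ⇒ p = -2.
Matching constants: q = 3p - 3q ⇒ q = - \frac{3}{2}.
General: h(n) = A·(-3)^n - 2 n - \frac{3}{2}.
Apply h(0) = 8: A - \frac{3}{2} = 8 ⇒ A = \frac{19}{2}.
So h(n) = \frac{19 \left(-3\right)^{n}}{2} - 2 n - \frac{3}{2}.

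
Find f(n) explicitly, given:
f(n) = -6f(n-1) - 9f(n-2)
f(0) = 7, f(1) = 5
Characteristic equation: x² + 6x + 9 = 0, which is (x - (-3))².
Repeated root r = -3.
General solution: f(n) = (A + Bn)·(-3)^n.
From f(0) = 7: A = 7.
From f(1) = 5: (A + B)·(-3) = 5 ⇒ B = - \frac{26}{3}.
So f(n) = \left(7 - \frac{26 n}{3}\right) \cdot (-3)^n.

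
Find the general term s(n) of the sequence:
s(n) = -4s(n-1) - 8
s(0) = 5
First-order linear non-homogeneous.
Homogeneous solution: s_h(n) = A·(-4)^n.
Try constant particular solution s_p = K: K = -4K - 8 ⇒ K = - \frac{8}{5}.
General: s(n) = A·(-4)^n - \frac{8}{5}.
Apply s(0) = 5: A - \frac{8}{5} = 5 ⇒ A = \frac{33}{5}.
So s(n) = \frac{33 \left(-4\right)^{n}}{5} - \frac{8}{5}.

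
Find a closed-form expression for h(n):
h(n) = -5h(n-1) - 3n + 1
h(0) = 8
First-order linear with linear forcing.
Homogeneous solution: h_h(n) = A·(-5)^n.
Try particular h_p(n) = pn + q. Substituting:
  pn + q = -5(p(n-1) + q) - 3n + 1.
Matching the n-coefficient: p = -5p - 3 ⇒ p = - \frac{1}{2}.
Matching constants: q = 5p - 5q + 1 ⇒ q = - \frac{1}{4}.
General: h(n) = A·(-5)^n - \frac{n}{2} - \frac{1}{4}.
Apply h(0) = 8: A - \frac{1}{4} = 8 ⇒ A = \frac{33}{4}.
So h(n) = \frac{33 \left(-5\right)^{n}}{4} - \frac{n}{2} - \frac{1}{4}.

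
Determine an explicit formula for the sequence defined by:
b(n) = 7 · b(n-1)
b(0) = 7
Pure geometric recurrence with ratio 7.
By induction b(n) = b(0) · (7)^n = 7 \cdot 7^{n}.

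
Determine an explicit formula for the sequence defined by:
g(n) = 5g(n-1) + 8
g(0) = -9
First-order linear non-homogeneous.
Homogeneous solution: g_h(n) = A·(5)^n.
Try constant particular solution g_p = K: K = 5K + 8 ⇒ K = -2.
General: g(n) = A·(5)^n - 2.
Apply g(0) = -9: A - 2 = -9 ⇒ A = -7.
So g(n) = - 7 \cdot 5^{n} - 2.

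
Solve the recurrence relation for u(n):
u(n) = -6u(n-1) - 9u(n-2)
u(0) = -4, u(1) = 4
Characteristic equation: x² + 6x + 9 = 0, which is (x - (-3))².
Repeated root r = -3.
General solution: u(n) = (A + Bn)·(-3)^n.
From u(0) = -4: A = -4.
From u(1) = 4: (A + B)·(-3) = 4 ⇒ B = \frac{8}{3}.
So u(n) = \left(\frac{8 n}{3} - 4\right) \cdot (-3)^n.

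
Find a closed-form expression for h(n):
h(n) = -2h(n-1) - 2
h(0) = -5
First-order linear non-homogeneous.
Homogeneous solution: h_h(n) = A·(-2)^n.
Try constant particular solution h_p = K: K = -2K - 2 ⇒ K = - \frac{2}{3}.
General: h(n) = A·(-2)^n - \frac{2}{3}.
Apply h(0) = -5: A - \frac{2}{3} = -5 ⇒ A = - \frac{13}{3}.
So h(n) = - \frac{13 \left(-2\right)^{n}}{3} - \frac{2}{3}.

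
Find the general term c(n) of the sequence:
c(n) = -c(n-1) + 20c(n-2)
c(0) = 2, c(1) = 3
Characteristic equation: x² + x - 20 = 0, which factors as (x - (4))(x - (-5)) = 0.
Roots r₁ = 4, r₂ = -5 (distinct).
General solution: c(n) = A·(4)^n + B·(-5)^n.
From c(0) = 2: A + B = 2.
From c(1) = 3: 4A - 5B = 3.
Solving: A = \frac{13}{9}, B = \frac{5}{9}.
So c(n) = \frac{5 \left(-5\right)^{n}}{9} + \frac{13 \cdot 4^{n}}{9}.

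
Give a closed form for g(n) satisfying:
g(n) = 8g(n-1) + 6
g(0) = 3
First-order linear non-homogeneous.
Homogeneous solution: g_h(n) = A·(8)^n.
Try constant particular solution g_p = K: K = 8K + 6 ⇒ K = - \frac{6}{7}.
General: g(n) = A·(8)^n - \frac{6}{7}.
Apply g(0) = 3: A - \frac{6}{7} = 3 ⇒ A = \frac{27}{7}.
So g(n) = \frac{27 \cdot 8^{n}}{7} - \frac{6}{7}.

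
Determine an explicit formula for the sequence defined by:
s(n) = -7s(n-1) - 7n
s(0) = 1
First-order linear with linear forcing.
Homogeneous solution: s_h(n) = A·(-7)^n.
Try particular s_p(n) = pn + q. Substituting:
  pn + q = -7(p(n-1) + q) - 7n.
Matching the n-coefficient: p = -7p - 7 ⇒ p = - \frac{7}{8}.
Matching constants: q = 7p - 7q ⇒ q = - \frac{49}{64}.
General: s(n) = A·(-7)^n - \frac{7 n}{8} - \frac{49}{64}.
Apply s(0) = 1: A - \frac{49}{64} = 1 ⇒ A = \frac{113}{64}.
So s(n) = \frac{113 \left(-7\right)^{n}}{64} - \frac{7 n}{8} - \frac{49}{64}.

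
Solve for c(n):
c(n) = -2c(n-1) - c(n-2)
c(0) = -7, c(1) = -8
Characteristic equation: x² + 2x + 1 = 0, which is (x - (-1))².
Repeated root r = -1.
General solution: c(n) = (A + Bn)·(-1)^n.
From c(0) = -7: A = -7.
From c(1) = -8: (A + B)·(-1) = -8 ⇒ B = 15.
So c(n) = \left(15 n - 7\right) \cdot (-1)^n.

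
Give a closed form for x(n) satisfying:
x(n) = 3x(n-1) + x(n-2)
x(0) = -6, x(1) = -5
Characteristic equation: x² - 3x - 1 = 0.
Discriminant Δ = (3)² + 4·(1) = 13.
Roots r₁,₂ = (3 ± √13)/2, so r₁ = \frac{3}{2} + \frac{\sqrt{13}}{2}, r₂ = \frac{3}{2} - \frac{\sqrt{13}}{2}.
General solution: x(n) = A·r₁^n + B·r₂^n.
From the initial conditions, A + B = -6 and r₁A + r₂B = -5.
Since r₁ - r₂ = √13: A = (-5 - (-6)r₂)/√13 = -3 + \frac{4 \sqrt{13}}{13}, and B = -6 - A = -3 - \frac{4 \sqrt{13}}{13}.
So x(n) = \left(-3 + \frac{4 \sqrt{13}}{13}\right)\left(\frac{3}{2} + \frac{\sqrt{13}}{2}\right)^n + \left(-3 - \frac{4 \sqrt{13}}{13}\right)\left(\frac{3}{2} - \frac{\sqrt{13}}{2}\right)^n.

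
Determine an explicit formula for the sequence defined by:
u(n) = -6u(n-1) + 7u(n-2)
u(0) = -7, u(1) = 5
Characteristic equation: x² + 6x - 7 = 0, which factors as (x - (1))(x - (-7)) = 0.
Roots r₁ = 1, r₂ = -7 (distinct).
General solution: u(n) = A·(1)^n + B·(-7)^n.
From u(0) = -7: A + B = -7.
From u(1) = 5: A - 7B = 5.
Solving: A = - \frac{11}{2}, B = - \frac{3}{2}.
So u(n) = - \frac{3 \left(-7\right)^{n}}{2} - \frac{11}{2}.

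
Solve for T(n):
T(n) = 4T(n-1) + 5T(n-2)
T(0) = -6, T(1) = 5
Characteristic equation: x² - 4x - 5 = 0, which factors as (x - (-1))(x - (5)) = 0.
Roots r₁ = -1, r₂ = 5 (distinct).
General solution: T(n) = A·(-1)^n + B·(5)^n.
From T(0) = -6: A + B = -6.
From T(1) = 5: -A + 5B = 5.
Solving: A = - \frac{35}{6}, B = - \frac{1}{6}.
So T(n) = - \frac{35 \left(-1\right)^{n}}{6} - \frac{5^{n}}{6}.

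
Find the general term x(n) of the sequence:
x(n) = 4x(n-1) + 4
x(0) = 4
First-order linear non-homogeneous.
Homogeneous solution: x_h(n) = A·(4)^n.
Try constant particular solution x_p = K: K = 4K + 4 ⇒ K = - \frac{4}{3}.
General: x(n) = A·(4)^n - \frac{4}{3}.
Apply x(0) = 4: A - \frac{4}{3} = 4 ⇒ A = \frac{16}{3}.
So x(n) = \frac{16 \cdot 4^{n}}{3} - \frac{4}{3}.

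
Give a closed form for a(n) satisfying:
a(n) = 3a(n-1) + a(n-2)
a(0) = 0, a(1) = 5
Characteristic equation: x² - 3x - 1 = 0.
Discriminant Δ = (3)² + 4·(1) = 13.
Roots r₁,₂ = (3 ± √13)/2, so r₁ = \frac{3}{2} + \frac{\sqrt{13}}{2}, r₂ = \frac{3}{2} - \frac{\sqrt{13}}{2}.
General solution: a(n) = A·r₁^n + B·r₂^n.
From the initial conditions, A + B = 0 and r₁A + r₂B = 5.
Since r₁ - r₂ = √13: A = (5 - (0)r₂)/√13 = \frac{5 \sqrt{13}}{13}, and B = 0 - A = - \frac{5 \sqrt{13}}{13}.
So a(n) = \left(\frac{5 \sqrt{13}}{13}\right)\left(\frac{3}{2} + \frac{\sqrt{13}}{2}\right)^n + \left(- \frac{5 \sqrt{13}}{13}\right)\left(\frac{3}{2} - \frac{\sqrt{13}}{2}\right)^n.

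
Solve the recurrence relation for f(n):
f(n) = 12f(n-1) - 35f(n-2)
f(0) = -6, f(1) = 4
Characteristic equation: x² - 12x + 35 = 0, which factors as (x - (7))(x - (5)) = 0.
Roots r₁ = 7, r₂ = 5 (distinct).
General solution: f(n) = A·(7)^n + B·(5)^n.
From f(0) = -6: A + B = -6.
From f(1) = 4: 7A + 5B = 4.
Solving: A = 17, B = -23.
So f(n) = - 23 \cdot 5^{n} + 17 \cdot 7^{n}.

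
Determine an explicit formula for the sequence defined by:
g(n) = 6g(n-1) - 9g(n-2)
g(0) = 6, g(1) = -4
Characteristic equation: x² - 6x + 9 = 0, which is (x - (3))².
Repeated root r = 3.
General solution: g(n) = (A + Bn)·(3)^n.
From g(0) = 6: A = 6.
From g(1) = -4: (A + B)·(3) = -4 ⇒ B = - \frac{22}{3}.
So g(n) = \left(6 - \frac{22 n}{3}\right) \cdot (3)^n.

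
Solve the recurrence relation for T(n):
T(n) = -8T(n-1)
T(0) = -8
This is a homogeneous first-order recurrence with ratio -8.
By induction T(n) = T(0) · (-8)^n = - 8 \left(-8\right)^{n}.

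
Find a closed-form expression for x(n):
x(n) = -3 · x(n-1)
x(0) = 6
Pure geometric recurrence with ratio -3.
By induction x(n) = x(0) · (-3)^n = 6 \left(-3\right)^{n}.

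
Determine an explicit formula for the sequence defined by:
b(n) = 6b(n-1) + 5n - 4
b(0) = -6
First-order linear with linear forcing.
Homogeneous solution: b_h(n) = A·(6)^n.
Try particular b_p(n) = pn + q. Substituting:
  pn + q = 6(p(n-1) + q) + 5n - 4.
Matching the n-coefficient: p = 6p + 5 ⇒ p = -1.
Matching constants: q = -6p + 6q - 4 ⇒ q = - \frac{2}{5}.
General: b(n) = A·(6)^n - n - \frac{2}{5}.
Apply b(0) = -6: A - \frac{2}{5} = -6 ⇒ A = - \frac{28}{5}.
So b(n) = - \frac{28 \cdot 6^{n}}{5} - n - \frac{2}{5}.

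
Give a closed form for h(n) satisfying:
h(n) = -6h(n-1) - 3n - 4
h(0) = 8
First-order linear with linear forcing.
Homogeneous solution: h_h(n) = A·(-6)^n.
Try particular h_p(n) = pn + q. Substituting:
  pn + q = -6(p(n-1) + q) - 3n - 4.
Matching the n-coefficient: p = -6p - 3 ⇒ p = - \frac{3}{7}.
Matching constants: q = 6p - 6q - 4 ⇒ q = - \frac{46}{49}.
General: h(n) = A·(-6)^n - \frac{3 n}{7} - \frac{46}{49}.
Apply h(0) = 8: A - \frac{46}{49} = 8 ⇒ A = \frac{438}{49}.
So h(n) = \frac{438 \left(-6\right)^{n}}{49} - \frac{3 n}{7} - \frac{46}{49}.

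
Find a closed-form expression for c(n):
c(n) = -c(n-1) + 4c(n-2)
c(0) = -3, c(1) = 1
Characteristic equation: x² + x - 4 = 0.
Discriminant Δ = (-1)² + 4·(4) = 17.
Roots r₁,₂ = (-1 ± √17)/2, so r₁ = - \frac{1}{2} + \frac{\sqrt{17}}{2}, r₂ = - \frac{\sqrt{17}}{2} - \frac{1}{2}.
General solution: c(n) = A·r₁^n + B·r₂^n.
From the initial conditions, A + B = -3 and r₁A + r₂B = 1.
Since r₁ - r₂ = √17: A = (1 - (-3)r₂)/√17 = - \frac{3}{2} - \frac{\sqrt{17}}{34}, and B = -3 - A = - \frac{3}{2} + \frac{\sqrt{17}}{34}.
So c(n) = \left(- \frac{3}{2} - \frac{\sqrt{17}}{34}\right)\left(- \frac{1}{2} + \frac{\sqrt{17}}{2}\right)^n + \left(- \frac{3}{2} + \frac{\sqrt{17}}{34}\right)\left(- \frac{\sqrt{17}}{2} - \frac{1}{2}\right)^n.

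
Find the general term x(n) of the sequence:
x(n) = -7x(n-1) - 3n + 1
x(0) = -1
First-order linear with linear forcing.
Homogeneous solution: x_h(n) = A·(-7)^n.
Try particular x_p(n) = pn + q. Substituting:
  pn + q = -7(p(n-1) + q) - 3n + 1.
Matching the n-coefficient: p = -7p - 3 ⇒ p = - \frac{3}{8}.
Matching constants: q = 7p - 7q + 1 ⇒ q = - \frac{13}{64}.
General: x(n) = A·(-7)^n - \frac{3 n}{8} - \frac{13}{64}.
Apply x(0) = -1: A - \frac{13}{64} = -1 ⇒ A = - \frac{51}{64}.
So x(n) = - \frac{51 \left(-7\right)^{n}}{64} - \frac{3 n}{8} - \frac{13}{64}.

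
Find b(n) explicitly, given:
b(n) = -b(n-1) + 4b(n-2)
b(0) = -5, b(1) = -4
Characteristic equation: x² + x - 4 = 0.
Discriminant Δ = (-1)² + 4·(4) = 17.
Roots r₁,₂ = (-1 ± √17)/2, so r₁ = - \frac{1}{2} + \frac{\sqrt{17}}{2}, r₂ = - \frac{\sqrt{17}}{2} - \frac{1}{2}.
General solution: b(n) = A·r₁^n + B·r₂^n.
From the initial conditions, A + B = -5 and r₁A + r₂B = -4.
Since r₁ - r₂ = √17: A = (-4 - (-5)r₂)/√17 = - \frac{5}{2} - \frac{13 \sqrt{17}}{34}, and B = -5 - A = - \frac{5}{2} + \frac{13 \sqrt{17}}{34}.
So b(n) = \left(- \frac{5}{2} - \frac{13 \sqrt{17}}{34}\right)\left(- \frac{1}{2} + \frac{\sqrt{17}}{2}\right)^n + \left(- \frac{5}{2} + \frac{13 \sqrt{17}}{34}\right)\left(- \frac{\sqrt{17}}{2} - \frac{1}{2}\right)^n.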